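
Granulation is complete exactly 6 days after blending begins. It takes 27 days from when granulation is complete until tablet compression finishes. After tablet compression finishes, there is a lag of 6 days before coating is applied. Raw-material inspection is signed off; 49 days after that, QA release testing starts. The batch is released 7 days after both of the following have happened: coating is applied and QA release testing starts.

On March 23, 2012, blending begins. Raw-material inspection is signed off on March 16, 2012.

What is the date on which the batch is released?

Blending begins: Mar 23, 2012.
Granulation is complete: Mar 23, 2012 + 6 days = Mar 29, 2012.
Tablet compression finishes: Mar 29, 2012 + 27 days = Apr 25, 2012.
Coating is applied: Apr 25, 2012 + 6 days = May 1, 2012.
Raw-material inspection is signed off: Mar 16, 2012.
QA release testing starts: Mar 16, 2012 + 49 days = May 4, 2012.
Both prerequisites met — coating is applied (May 1, 2012), QA release testing starts (May 4, 2012); the later is May 4, 2012.
The batch is released: May 4, 2012 + 7 days = May 11, 2012.

May 11, 2012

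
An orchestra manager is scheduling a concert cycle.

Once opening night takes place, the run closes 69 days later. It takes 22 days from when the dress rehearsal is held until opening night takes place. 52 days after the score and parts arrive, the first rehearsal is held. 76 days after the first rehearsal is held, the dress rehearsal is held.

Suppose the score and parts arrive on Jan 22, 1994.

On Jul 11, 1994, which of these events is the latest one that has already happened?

Opening night takes place

The score and parts arrive: Jan 22, 1994.
The first rehearsal is held: Jan 22, 1994 + 52 days = Mar 15, 1994.
The dress rehearsal is held: Mar 15, 1994 + 76 days = May 30, 1994.
Opening night takes place: May 30, 1994 + 22 days = Jun 21, 1994.
The run closes: Jun 21, 1994 + 69 days = Aug 29, 1994.
Jul 11, 1994 falls between when opening night takes place (Jun 21, 1994) and when the run closes (Aug 29, 1994).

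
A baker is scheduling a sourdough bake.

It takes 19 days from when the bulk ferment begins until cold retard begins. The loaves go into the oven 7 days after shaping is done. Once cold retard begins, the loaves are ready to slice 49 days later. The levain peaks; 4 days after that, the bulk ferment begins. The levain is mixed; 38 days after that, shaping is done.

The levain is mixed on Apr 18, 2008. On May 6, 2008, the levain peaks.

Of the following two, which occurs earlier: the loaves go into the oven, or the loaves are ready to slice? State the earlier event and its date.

The loaves go into the oven — Jun 2, 2008

The levain is mixed: Apr 18, 2008.
Shaping is done: Apr 18, 2008 + 38 days = May 26, 2008.
The loaves go into the oven: May 26, 2008 + 7 days = Jun 2, 2008.
The levain peaks: May 6, 2008.
The bulk ferment begins: May 6, 2008 + 4 days = May 10, 2008.
Cold retard begins: May 10, 2008 + 19 days = May 29, 2008.
The loaves are ready to slice: May 29, 2008 + 49 days = Jul 17, 2008.
Comparing: the loaves go into the oven on Jun 2, 2008 vs the loaves are ready to slice on Jul 17, 2008. Earlier: the loaves go into the oven.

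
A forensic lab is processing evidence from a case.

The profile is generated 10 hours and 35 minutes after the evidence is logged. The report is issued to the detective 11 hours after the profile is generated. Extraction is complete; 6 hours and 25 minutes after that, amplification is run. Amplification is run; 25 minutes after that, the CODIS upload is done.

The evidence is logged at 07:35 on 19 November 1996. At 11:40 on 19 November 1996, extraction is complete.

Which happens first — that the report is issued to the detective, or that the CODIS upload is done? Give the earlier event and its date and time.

The CODIS upload is done — 18:30 on 19 November 1996

The evidence is logged: 07:35 Nov 19, 1996.
The profile is generated: 07:35 Nov 19, 1996 + 10h35m = 18:10 Nov 19, 1996.
The report is issued to the detective: 18:10 Nov 19, 1996 + 11h = 05:10 Nov 20, 1996.
Extraction is complete: 11:40 Nov 19, 1996.
Amplification is run: 11:40 Nov 19, 1996 + 6h25m = 18:05 Nov 19, 1996.
The CODIS upload is done: 18:05 Nov 19, 1996 + 25m = 18:30 Nov 19, 1996.
Comparing: the report is issued to the detective at 05:10 Nov 20, 1996 vs the CODIS upload is done at 18:30 Nov 19, 1996. Earlier: the CODIS upload is done.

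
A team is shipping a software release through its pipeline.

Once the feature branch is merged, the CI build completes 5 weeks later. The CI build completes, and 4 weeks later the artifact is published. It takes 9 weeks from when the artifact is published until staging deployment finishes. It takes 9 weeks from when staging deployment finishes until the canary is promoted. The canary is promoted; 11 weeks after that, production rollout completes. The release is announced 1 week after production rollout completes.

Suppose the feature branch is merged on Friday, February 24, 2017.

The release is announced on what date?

Friday, November 24, 2017

The feature branch is merged: Feb 24, 2017.
The CI build completes: Feb 24, 2017 + 5 weeks = Mar 31, 2017.
The artifact is published: Mar 31, 2017 + 4 weeks = Apr 28, 2017.
Staging deployment finishes: Apr 28, 2017 + 9 weeks = Jun 30, 2017.
The canary is promoted: Jun 30, 2017 + 9 weeks = Sep 1, 2017.
Production rollout completes: Sep 1, 2017 + 11 weeks = Nov 17, 2017.
The release is announced: Nov 17, 2017 + 1 week = Nov 24, 2017.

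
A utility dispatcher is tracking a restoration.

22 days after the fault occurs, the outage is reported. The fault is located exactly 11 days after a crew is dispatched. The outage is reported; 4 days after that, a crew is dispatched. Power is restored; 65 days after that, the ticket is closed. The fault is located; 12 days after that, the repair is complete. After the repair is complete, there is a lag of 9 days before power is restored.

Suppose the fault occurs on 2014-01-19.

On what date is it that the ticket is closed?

2014-05-22

The fault occurs: Jan 19, 2014.
The outage is reported: Jan 19, 2014 + 22 days = Feb 10, 2014.
A crew is dispatched: Feb 10, 2014 + 4 days = Feb 14, 2014.
The fault is located: Feb 14, 2014 + 11 days = Feb 25, 2014.
The repair is complete: Feb 25, 2014 + 12 days = Mar 9, 2014.
Power is restored: Mar 9, 2014 + 9 days = Mar 18, 2014.
The ticket is closed: Mar 18, 2014 + 65 days = May 22, 2014.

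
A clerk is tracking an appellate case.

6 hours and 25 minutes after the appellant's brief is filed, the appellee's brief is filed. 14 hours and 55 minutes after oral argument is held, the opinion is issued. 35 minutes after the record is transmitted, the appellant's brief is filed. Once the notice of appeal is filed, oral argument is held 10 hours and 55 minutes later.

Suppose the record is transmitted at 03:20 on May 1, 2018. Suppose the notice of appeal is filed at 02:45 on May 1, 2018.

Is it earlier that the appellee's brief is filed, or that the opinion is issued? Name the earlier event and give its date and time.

The appellee's brief is filed — 10:20 on May 1, 2018

The record is transmitted: 03:20 May 1, 2018.
The appellant's brief is filed: 03:20 May 1, 2018 + 35m = 03:55 May 1, 2018.
The appellee's brief is filed: 03:55 May 1, 2018 + 6h25m = 10:20 May 1, 2018.
The notice of appeal is filed: 02:45 May 1, 2018.
Oral argument is held: 02:45 May 1, 2018 + 10h55m = 13:40 May 1, 2018.
The opinion is issued: 13:40 May 1, 2018 + 14h55m = 04:35 May 2, 2018.
Comparing: the appellee's brief is filed at 10:20 May 1, 2018 vs the opinion is issued at 04:35 May 2, 2018. Earlier: the appellee's brief is filed.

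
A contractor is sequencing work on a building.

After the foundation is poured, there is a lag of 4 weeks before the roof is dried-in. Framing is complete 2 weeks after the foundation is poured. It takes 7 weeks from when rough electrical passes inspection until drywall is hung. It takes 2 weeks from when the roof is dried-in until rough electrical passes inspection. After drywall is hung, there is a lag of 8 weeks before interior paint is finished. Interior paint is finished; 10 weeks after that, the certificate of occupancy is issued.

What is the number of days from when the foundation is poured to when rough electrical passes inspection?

Causal path: the foundation is poured → the roof is dried-in → rough electrical passes inspection.
Total delay along the path: 4 + 2 weeks = 6 weeks = 42 days.

42 days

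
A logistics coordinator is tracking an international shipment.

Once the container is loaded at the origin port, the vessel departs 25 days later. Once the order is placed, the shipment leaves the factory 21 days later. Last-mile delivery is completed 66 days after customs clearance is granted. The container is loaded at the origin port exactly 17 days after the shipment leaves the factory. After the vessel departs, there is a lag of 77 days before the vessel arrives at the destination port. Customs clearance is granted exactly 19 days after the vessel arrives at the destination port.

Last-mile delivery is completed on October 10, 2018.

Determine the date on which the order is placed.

Last-mile delivery is completed: Oct 10, 2018.
Customs clearance is granted: Oct 10, 2018 − 66 days = Aug 5, 2018.
The vessel arrives at the destination port: Aug 5, 2018 − 19 days = Jul 17, 2018.
The vessel departs: Jul 17, 2018 − 77 days = May 1, 2018.
The container is loaded at the origin port: May 1, 2018 − 25 days = Apr 6, 2018.
The shipment leaves the factory: Apr 6, 2018 − 17 days = Mar 20, 2018.
The order is placed: Mar 20, 2018 − 21 days = Feb 27, 2018.

February 27, 2018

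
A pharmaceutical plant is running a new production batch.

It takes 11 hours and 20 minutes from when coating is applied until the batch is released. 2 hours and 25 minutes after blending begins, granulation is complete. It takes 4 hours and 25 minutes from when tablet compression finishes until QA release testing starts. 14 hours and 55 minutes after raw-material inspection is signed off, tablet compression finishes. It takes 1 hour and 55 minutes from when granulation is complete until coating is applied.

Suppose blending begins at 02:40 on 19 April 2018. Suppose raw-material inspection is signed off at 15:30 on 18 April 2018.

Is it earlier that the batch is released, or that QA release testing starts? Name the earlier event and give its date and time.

QA release testing starts — 10:50 on 19 April 2018

Blending begins: 02:40 Apr 19, 2018.
Granulation is complete: 02:40 Apr 19, 2018 + 2h25m = 05:05 Apr 19, 2018.
Coating is applied: 05:05 Apr 19, 2018 + 1h55m = 07:00 Apr 19, 2018.
The batch is released: 07:00 Apr 19, 2018 + 11h20m = 18:20 Apr 19, 2018.
Raw-material inspection is signed off: 15:30 Apr 18, 2018.
Tablet compression finishes: 15:30 Apr 18, 2018 + 14h55m = 06:25 Apr 19, 2018.
QA release testing starts: 06:25 Apr 19, 2018 + 4h25m = 10:50 Apr 19, 2018.
Comparing: the batch is released at 18:20 Apr 19, 2018 vs QA release testing starts at 10:50 Apr 19, 2018. Earlier: QA release testing starts.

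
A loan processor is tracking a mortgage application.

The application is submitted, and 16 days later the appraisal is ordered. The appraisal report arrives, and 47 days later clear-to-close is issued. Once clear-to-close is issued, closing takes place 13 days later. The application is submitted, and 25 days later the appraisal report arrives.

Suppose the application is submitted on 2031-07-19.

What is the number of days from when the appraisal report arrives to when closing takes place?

Causal path: the appraisal report arrives → clear-to-close is issued → closing takes place.
Total delay along the path: 47 + 13 = 60 days.

60 days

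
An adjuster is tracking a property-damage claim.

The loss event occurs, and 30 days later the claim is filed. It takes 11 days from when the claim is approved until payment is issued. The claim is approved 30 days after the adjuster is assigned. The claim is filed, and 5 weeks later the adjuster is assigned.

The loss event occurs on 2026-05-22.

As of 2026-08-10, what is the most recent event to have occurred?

The adjuster is assigned

The loss event occurs: May 22, 2026.
The claim is filed: May 22, 2026 + 30 days = Jun 21, 2026.
The adjuster is assigned: Jun 21, 2026 + 5 weeks = Jul 26, 2026.
The claim is approved: Jul 26, 2026 + 30 days = Aug 25, 2026.
Payment is issued: Aug 25, 2026 + 11 days = Sep 5, 2026.
Aug 10, 2026 falls between when the adjuster is assigned (Jul 26, 2026) and when the claim is approved (Aug 25, 2026).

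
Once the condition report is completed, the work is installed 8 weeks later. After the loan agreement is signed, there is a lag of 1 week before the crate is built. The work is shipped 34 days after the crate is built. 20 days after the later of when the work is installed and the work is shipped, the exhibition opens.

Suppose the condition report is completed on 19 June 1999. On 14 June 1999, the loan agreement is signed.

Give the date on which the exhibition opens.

3 September 1999

The condition report is completed: Jun 19, 1999.
The work is installed: Jun 19, 1999 + 8 weeks = Aug 14, 1999.
The loan agreement is signed: Jun 14, 1999.
The crate is built: Jun 14, 1999 + 1 week = Jun 21, 1999.
The work is shipped: Jun 21, 1999 + 34 days = Jul 25, 1999.
Both prerequisites met — the work is installed (Aug 14, 1999), the work is shipped (Jul 25, 1999); the later is Aug 14, 1999.
The exhibition opens: Aug 14, 1999 + 20 days = Sep 3, 1999.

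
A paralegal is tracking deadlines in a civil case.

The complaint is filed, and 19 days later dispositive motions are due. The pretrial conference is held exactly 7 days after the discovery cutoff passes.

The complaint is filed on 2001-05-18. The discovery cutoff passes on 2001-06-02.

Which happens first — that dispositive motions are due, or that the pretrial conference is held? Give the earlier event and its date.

The complaint is filed: May 18, 2001.
Dispositive motions are due: May 18, 2001 + 19 days = Jun 6, 2001.
The discovery cutoff passes: Jun 2, 2001.
The pretrial conference is held: Jun 2, 2001 + 7 days = Jun 9, 2001.
Comparing: dispositive motions are due on Jun 6, 2001 vs the pretrial conference is held on Jun 9, 2001. Earlier: dispositive motions are due.

Dispositive motions are due — 2001-06-06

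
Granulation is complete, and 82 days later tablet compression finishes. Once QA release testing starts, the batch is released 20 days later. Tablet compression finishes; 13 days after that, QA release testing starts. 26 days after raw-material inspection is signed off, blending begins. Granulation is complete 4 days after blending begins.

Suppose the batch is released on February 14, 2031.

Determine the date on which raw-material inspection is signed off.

September 22, 2030

The batch is released: Feb 14, 2031.
QA release testing starts: Feb 14, 2031 − 20 days = Jan 25, 2031.
Tablet compression finishes: Jan 25, 2031 − 13 days = Jan 12, 2031.
Granulation is complete: Jan 12, 2031 − 82 days = Oct 22, 2030.
Blending begins: Oct 22, 2030 − 4 days = Oct 18, 2030.
Raw-material inspection is signed off: Oct 18, 2030 − 26 days = Sep 22, 2030.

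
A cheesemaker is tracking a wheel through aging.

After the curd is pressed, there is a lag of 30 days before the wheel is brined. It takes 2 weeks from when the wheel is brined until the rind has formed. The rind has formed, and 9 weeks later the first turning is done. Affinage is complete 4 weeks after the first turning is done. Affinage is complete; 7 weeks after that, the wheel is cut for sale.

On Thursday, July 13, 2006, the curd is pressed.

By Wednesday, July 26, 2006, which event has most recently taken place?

The curd is pressed

The curd is pressed: Jul 13, 2006.
The wheel is brined: Jul 13, 2006 + 30 days = Aug 12, 2006.
The rind has formed: Aug 12, 2006 + 2 weeks = Aug 26, 2006.
The first turning is done: Aug 26, 2006 + 9 weeks = Oct 28, 2006.
Affinage is complete: Oct 28, 2006 + 4 weeks = Nov 25, 2006.
The wheel is cut for sale: Nov 25, 2006 + 7 weeks = Jan 13, 2007.
Jul 26, 2006 falls between when the curd is pressed (Jul 13, 2006) and when the wheel is brined (Aug 12, 2006).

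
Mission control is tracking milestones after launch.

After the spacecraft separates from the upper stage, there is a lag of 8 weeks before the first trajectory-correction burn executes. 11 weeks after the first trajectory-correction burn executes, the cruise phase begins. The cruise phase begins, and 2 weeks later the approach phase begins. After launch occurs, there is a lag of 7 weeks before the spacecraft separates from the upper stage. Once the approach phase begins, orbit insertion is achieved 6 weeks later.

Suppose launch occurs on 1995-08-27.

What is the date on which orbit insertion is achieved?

1996-04-21

Launch occurs: Aug 27, 1995.
The spacecraft separates from the upper stage: Aug 27, 1995 + 7 weeks = Oct 15, 1995.
The first trajectory-correction burn executes: Oct 15, 1995 + 8 weeks = Dec 10, 1995.
The cruise phase begins: Dec 10, 1995 + 11 weeks = Feb 25, 1996.
The approach phase begins: Feb 25, 1996 + 2 weeks = Mar 10, 1996.
Orbit insertion is achieved: Mar 10, 1996 + 6 weeks = Apr 21, 1996.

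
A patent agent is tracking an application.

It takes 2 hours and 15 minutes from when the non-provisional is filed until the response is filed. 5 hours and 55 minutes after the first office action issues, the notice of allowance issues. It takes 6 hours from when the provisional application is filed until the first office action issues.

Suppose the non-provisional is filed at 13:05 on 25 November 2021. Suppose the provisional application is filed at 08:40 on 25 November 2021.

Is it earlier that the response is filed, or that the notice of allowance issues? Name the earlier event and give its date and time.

The non-provisional is filed: 13:05 Nov 25, 2021.
The response is filed: 13:05 Nov 25, 2021 + 2h15m = 15:20 Nov 25, 2021.
The provisional application is filed: 08:40 Nov 25, 2021.
The first office action issues: 08:40 Nov 25, 2021 + 6h = 14:40 Nov 25, 2021.
The notice of allowance issues: 14:40 Nov 25, 2021 + 5h55m = 20:35 Nov 25, 2021.
Comparing: the response is filed at 15:20 Nov 25, 2021 vs the notice of allowance issues at 20:35 Nov 25, 2021. Earlier: the response is filed.

The response is filed — 15:20 on 25 November 2021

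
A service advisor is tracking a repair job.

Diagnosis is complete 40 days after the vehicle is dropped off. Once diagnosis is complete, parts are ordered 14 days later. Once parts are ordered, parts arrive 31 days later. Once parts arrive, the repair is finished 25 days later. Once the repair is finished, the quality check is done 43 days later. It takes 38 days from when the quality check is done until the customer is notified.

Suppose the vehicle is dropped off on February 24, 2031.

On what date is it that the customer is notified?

The vehicle is dropped off: Feb 24, 2031.
Diagnosis is complete: Feb 24, 2031 + 40 days = Apr 5, 2031.
Parts are ordered: Apr 5, 2031 + 14 days = Apr 19, 2031.
Parts arrive: Apr 19, 2031 + 31 days = May 20, 2031.
The repair is finished: May 20, 2031 + 25 days = Jun 14, 2031.
The quality check is done: Jun 14, 2031 + 43 days = Jul 27, 2031.
The customer is notified: Jul 27, 2031 + 38 days = Sep 3, 2031.

September 3, 2031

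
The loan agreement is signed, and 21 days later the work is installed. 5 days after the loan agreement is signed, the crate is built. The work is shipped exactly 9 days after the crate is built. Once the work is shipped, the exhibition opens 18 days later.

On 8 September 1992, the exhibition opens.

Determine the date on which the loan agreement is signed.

The exhibition opens: Sep 8, 1992.
The work is shipped: Sep 8, 1992 − 18 days = Aug 21, 1992.
The crate is built: Aug 21, 1992 − 9 days = Aug 12, 1992.
The loan agreement is signed: Aug 12, 1992 − 5 days = Aug 7, 1992.

7 August 1992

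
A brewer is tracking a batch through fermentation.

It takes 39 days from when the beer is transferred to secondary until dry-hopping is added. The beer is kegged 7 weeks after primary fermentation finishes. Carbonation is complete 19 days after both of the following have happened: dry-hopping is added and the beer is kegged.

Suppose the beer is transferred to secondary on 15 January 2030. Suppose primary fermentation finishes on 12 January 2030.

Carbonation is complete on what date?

The beer is transferred to secondary: Jan 15, 2030.
Dry-hopping is added: Jan 15, 2030 + 39 days = Feb 23, 2030.
Primary fermentation finishes: Jan 12, 2030.
The beer is kegged: Jan 12, 2030 + 7 weeks = Mar 2, 2030.
Both prerequisites met — dry-hopping is added (Feb 23, 2030), the beer is kegged (Mar 2, 2030); the later is Mar 2, 2030.
Carbonation is complete: Mar 2, 2030 + 19 days = Mar 21, 2030.

21 March 2030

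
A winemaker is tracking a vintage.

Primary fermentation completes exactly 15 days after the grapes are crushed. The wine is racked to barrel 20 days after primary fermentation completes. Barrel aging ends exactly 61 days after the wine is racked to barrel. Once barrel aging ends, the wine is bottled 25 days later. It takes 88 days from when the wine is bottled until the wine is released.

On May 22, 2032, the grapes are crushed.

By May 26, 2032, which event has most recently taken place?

The grapes are crushed: May 22, 2032.
Primary fermentation completes: May 22, 2032 + 15 days = Jun 6, 2032.
The wine is racked to barrel: Jun 6, 2032 + 20 days = Jun 26, 2032.
Barrel aging ends: Jun 26, 2032 + 61 days = Aug 26, 2032.
The wine is bottled: Aug 26, 2032 + 25 days = Sep 20, 2032.
The wine is released: Sep 20, 2032 + 88 days = Dec 17, 2032.
May 26, 2032 falls between when the grapes are crushed (May 22, 2032) and when primary fermentation completes (Jun 6, 2032).

The grapes are crushed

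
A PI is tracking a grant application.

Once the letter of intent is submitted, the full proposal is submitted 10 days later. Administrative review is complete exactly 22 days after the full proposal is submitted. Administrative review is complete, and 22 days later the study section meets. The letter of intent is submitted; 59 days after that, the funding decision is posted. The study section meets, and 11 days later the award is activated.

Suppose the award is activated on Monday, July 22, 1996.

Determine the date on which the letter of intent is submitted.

The award is activated: Jul 22, 1996.
The study section meets: Jul 22, 1996 − 11 days = Jul 11, 1996.
Administrative review is complete: Jul 11, 1996 − 22 days = Jun 19, 1996.
The full proposal is submitted: Jun 19, 1996 − 22 days = May 28, 1996.
The letter of intent is submitted: May 28, 1996 − 10 days = May 18, 1996.

Saturday, May 18, 1996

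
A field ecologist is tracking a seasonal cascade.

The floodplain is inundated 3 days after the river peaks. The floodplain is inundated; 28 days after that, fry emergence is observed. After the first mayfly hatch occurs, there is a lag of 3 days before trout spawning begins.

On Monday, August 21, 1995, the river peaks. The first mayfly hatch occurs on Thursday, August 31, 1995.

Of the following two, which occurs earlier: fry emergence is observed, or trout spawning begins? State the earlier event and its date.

The river peaks: Aug 21, 1995.
The floodplain is inundated: Aug 21, 1995 + 3 days = Aug 24, 1995.
Fry emergence is observed: Aug 24, 1995 + 28 days = Sep 21, 1995.
The first mayfly hatch occurs: Aug 31, 1995.
Trout spawning begins: Aug 31, 1995 + 3 days = Sep 3, 1995.
Comparing: fry emergence is observed on Sep 21, 1995 vs trout spawning begins on Sep 3, 1995. Earlier: trout spawning begins.

Trout spawning begins — Sunday, September 3, 1995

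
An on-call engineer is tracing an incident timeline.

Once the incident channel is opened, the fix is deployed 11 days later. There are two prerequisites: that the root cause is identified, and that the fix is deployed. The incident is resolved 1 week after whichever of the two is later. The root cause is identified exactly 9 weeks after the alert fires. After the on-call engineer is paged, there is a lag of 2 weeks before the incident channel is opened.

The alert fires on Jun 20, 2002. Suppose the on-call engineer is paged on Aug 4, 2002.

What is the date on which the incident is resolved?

The alert fires: Jun 20, 2002.
The root cause is identified: Jun 20, 2002 + 9 weeks = Aug 22, 2002.
The on-call engineer is paged: Aug 4, 2002.
The incident channel is opened: Aug 4, 2002 + 2 weeks = Aug 18, 2002.
The fix is deployed: Aug 18, 2002 + 11 days = Aug 29, 2002.
Both prerequisites met — the root cause is identified (Aug 22, 2002), the fix is deployed (Aug 29, 2002); the later is Aug 29, 2002.
The incident is resolved: Aug 29, 2002 + 1 week = Sep 5, 2002.

Sep 5, 2002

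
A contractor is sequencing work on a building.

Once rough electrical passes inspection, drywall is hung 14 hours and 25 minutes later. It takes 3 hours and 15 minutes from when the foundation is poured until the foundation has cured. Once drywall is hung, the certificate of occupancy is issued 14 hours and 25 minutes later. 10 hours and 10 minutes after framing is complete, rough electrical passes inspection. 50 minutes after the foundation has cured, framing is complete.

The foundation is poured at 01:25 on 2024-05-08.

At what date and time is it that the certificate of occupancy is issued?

20:30 on 2024-05-09

The foundation is poured: 01:25 May 8, 2024.
The foundation has cured: 01:25 May 8, 2024 + 3h15m = 04:40 May 8, 2024.
Framing is complete: 04:40 May 8, 2024 + 50m = 05:30 May 8, 2024.
Rough electrical passes inspection: 05:30 May 8, 2024 + 10h10m = 15:40 May 8, 2024.
Drywall is hung: 15:40 May 8, 2024 + 14h25m = 06:05 May 9, 2024.
The certificate of occupancy is issued: 06:05 May 9, 2024 + 14h25m = 20:30 May 9, 2024.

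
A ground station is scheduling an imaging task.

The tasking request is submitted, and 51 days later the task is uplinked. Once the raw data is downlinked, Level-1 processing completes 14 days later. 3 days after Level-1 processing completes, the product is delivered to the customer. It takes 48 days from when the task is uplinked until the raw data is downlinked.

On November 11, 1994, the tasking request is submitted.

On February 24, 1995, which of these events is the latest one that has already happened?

The raw data is downlinked

The tasking request is submitted: Nov 11, 1994.
The task is uplinked: Nov 11, 1994 + 51 days = Jan 1, 1995.
The raw data is downlinked: Jan 1, 1995 + 48 days = Feb 18, 1995.
Level-1 processing completes: Feb 18, 1995 + 14 days = Mar 4, 1995.
The product is delivered to the customer: Mar 4, 1995 + 3 days = Mar 7, 1995.
Feb 24, 1995 falls between when the raw data is downlinked (Feb 18, 1995) and when Level-1 processing completes (Mar 4, 1995).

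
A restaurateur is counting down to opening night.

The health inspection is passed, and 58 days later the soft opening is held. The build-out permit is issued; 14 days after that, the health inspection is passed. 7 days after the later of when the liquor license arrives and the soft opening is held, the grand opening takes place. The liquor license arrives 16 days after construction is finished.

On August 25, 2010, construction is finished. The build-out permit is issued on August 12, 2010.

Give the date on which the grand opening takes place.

October 30, 2010

Construction is finished: Aug 25, 2010.
The liquor license arrives: Aug 25, 2010 + 16 days = Sep 10, 2010.
The build-out permit is issued: Aug 12, 2010.
The health inspection is passed: Aug 12, 2010 + 14 days = Aug 26, 2010.
The soft opening is held: Aug 26, 2010 + 58 days = Oct 23, 2010.
Both prerequisites met — the liquor license arrives (Sep 10, 2010), the soft opening is held (Oct 23, 2010); the later is Oct 23, 2010.
The grand opening takes place: Oct 23, 2010 + 7 days = Oct 30, 2010.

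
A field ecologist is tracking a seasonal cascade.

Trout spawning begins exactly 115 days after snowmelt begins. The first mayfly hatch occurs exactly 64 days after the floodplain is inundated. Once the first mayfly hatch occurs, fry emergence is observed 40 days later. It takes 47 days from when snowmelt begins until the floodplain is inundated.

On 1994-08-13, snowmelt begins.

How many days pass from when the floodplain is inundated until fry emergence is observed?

104 days

Causal path: the floodplain is inundated → the first mayfly hatch occurs → fry emergence is observed.
Total delay along the path: 64 + 40 = 104 days.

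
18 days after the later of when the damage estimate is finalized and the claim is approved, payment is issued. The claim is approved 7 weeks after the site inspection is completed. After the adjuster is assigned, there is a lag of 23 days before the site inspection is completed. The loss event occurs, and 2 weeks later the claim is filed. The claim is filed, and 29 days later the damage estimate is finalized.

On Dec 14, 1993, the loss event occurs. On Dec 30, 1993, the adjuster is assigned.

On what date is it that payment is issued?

Mar 30, 1994

The loss event occurs: Dec 14, 1993.
The claim is filed: Dec 14, 1993 + 2 weeks = Dec 28, 1993.
The damage estimate is finalized: Dec 28, 1993 + 29 days = Jan 26, 1994.
The adjuster is assigned: Dec 30, 1993.
The site inspection is completed: Dec 30, 1993 + 23 days = Jan 22, 1994.
The claim is approved: Jan 22, 1994 + 7 weeks = Mar 12, 1994.
Both prerequisites met — the damage estimate is finalized (Jan 26, 1994), the claim is approved (Mar 12, 1994); the later is Mar 12, 1994.
Payment is issued: Mar 12, 1994 + 18 days = Mar 30, 1994.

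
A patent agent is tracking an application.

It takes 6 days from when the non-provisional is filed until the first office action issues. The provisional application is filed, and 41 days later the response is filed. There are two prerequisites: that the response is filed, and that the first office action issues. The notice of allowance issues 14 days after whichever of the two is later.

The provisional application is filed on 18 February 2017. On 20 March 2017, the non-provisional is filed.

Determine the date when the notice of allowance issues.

14 April 2017

The provisional application is filed: Feb 18, 2017.
The response is filed: Feb 18, 2017 + 41 days = Mar 31, 2017.
The non-provisional is filed: Mar 20, 2017.
The first office action issues: Mar 20, 2017 + 6 days = Mar 26, 2017.
Both prerequisites met — the response is filed (Mar 31, 2017), the first office action issues (Mar 26, 2017); the later is Mar 31, 2017.
The notice of allowance issues: Mar 31, 2017 + 14 days = Apr 14, 2017.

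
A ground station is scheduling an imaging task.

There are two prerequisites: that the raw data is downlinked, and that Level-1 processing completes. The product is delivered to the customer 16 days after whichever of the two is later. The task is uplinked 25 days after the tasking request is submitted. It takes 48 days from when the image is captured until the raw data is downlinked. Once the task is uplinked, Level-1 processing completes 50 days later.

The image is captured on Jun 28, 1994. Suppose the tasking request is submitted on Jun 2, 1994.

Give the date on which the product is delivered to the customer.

The image is captured: Jun 28, 1994.
The raw data is downlinked: Jun 28, 1994 + 48 days = Aug 15, 1994.
The tasking request is submitted: Jun 2, 1994.
The task is uplinked: Jun 2, 1994 + 25 days = Jun 27, 1994.
Level-1 processing completes: Jun 27, 1994 + 50 days = Aug 16, 1994.
Both prerequisites met — the raw data is downlinked (Aug 15, 1994), Level-1 processing completes (Aug 16, 1994); the later is Aug 16, 1994.
The product is delivered to the customer: Aug 16, 1994 + 16 days = Sep 1, 1994.

Sep 1, 1994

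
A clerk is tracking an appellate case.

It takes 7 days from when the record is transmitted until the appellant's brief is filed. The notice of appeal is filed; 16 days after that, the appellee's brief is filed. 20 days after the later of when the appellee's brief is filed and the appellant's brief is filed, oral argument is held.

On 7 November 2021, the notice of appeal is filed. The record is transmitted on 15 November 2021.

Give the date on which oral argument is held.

13 December 2021

The notice of appeal is filed: Nov 7, 2021.
The appellee's brief is filed: Nov 7, 2021 + 16 days = Nov 23, 2021.
The record is transmitted: Nov 15, 2021.
The appellant's brief is filed: Nov 15, 2021 + 7 days = Nov 22, 2021.
Both prerequisites met — the appellee's brief is filed (Nov 23, 2021), the appellant's brief is filed (Nov 22, 2021); the later is Nov 23, 2021.
Oral argument is held: Nov 23, 2021 + 20 days = Dec 13, 2021.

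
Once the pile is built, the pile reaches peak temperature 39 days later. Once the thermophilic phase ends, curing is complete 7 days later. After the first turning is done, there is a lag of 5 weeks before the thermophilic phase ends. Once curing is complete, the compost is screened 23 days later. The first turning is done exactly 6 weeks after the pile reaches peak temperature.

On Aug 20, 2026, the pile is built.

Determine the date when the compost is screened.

The pile is built: Aug 20, 2026.
The pile reaches peak temperature: Aug 20, 2026 + 39 days = Sep 28, 2026.
The first turning is done: Sep 28, 2026 + 6 weeks = Nov 9, 2026.
The thermophilic phase ends: Nov 9, 2026 + 5 weeks = Dec 14, 2026.
Curing is complete: Dec 14, 2026 + 7 days = Dec 21, 2026.
The compost is screened: Dec 21, 2026 + 23 days = Jan 13, 2027.

Jan 13, 2027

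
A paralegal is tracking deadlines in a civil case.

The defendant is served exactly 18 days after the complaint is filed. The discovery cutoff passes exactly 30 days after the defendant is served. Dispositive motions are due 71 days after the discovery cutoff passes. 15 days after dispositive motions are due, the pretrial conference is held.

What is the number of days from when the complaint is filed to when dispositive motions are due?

119 days

Causal path: the complaint is filed → the defendant is served → the discovery cutoff passes → dispositive motions are due.
Total delay along the path: 18 + 30 + 71 = 119 days.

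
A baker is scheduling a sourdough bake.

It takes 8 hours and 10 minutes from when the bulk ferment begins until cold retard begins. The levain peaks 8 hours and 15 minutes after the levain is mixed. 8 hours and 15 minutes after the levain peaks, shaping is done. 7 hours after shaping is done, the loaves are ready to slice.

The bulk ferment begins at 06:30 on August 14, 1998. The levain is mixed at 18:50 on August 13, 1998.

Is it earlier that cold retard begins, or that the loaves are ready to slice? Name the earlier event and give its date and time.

Cold retard begins — 14:40 on August 14, 1998

The bulk ferment begins: 06:30 Aug 14, 1998.
Cold retard begins: 06:30 Aug 14, 1998 + 8h10m = 14:40 Aug 14, 1998.
The levain is mixed: 18:50 Aug 13, 1998.
The levain peaks: 18:50 Aug 13, 1998 + 8h15m = 03:05 Aug 14, 1998.
Shaping is done: 03:05 Aug 14, 1998 + 8h15m = 11:20 Aug 14, 1998.
The loaves are ready to slice: 11:20 Aug 14, 1998 + 7h = 18:20 Aug 14, 1998.
Comparing: cold retard begins at 14:40 Aug 14, 1998 vs the loaves are ready to slice at 18:20 Aug 14, 1998. Earlier: cold retard begins.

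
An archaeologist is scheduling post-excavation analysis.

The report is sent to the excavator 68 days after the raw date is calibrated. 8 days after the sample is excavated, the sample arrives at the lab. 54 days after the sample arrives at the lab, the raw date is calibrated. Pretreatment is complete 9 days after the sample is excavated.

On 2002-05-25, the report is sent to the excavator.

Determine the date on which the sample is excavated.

The report is sent to the excavator: May 25, 2002.
The raw date is calibrated: May 25, 2002 − 68 days = Mar 18, 2002.
The sample arrives at the lab: Mar 18, 2002 − 54 days = Jan 23, 2002.
The sample is excavated: Jan 23, 2002 − 8 days = Jan 15, 2002.

2002-01-15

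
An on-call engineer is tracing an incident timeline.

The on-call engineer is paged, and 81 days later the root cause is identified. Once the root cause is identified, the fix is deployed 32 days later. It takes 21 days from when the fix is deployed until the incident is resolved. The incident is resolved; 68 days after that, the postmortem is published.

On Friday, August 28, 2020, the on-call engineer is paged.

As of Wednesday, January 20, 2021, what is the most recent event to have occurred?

The on-call engineer is paged: Aug 28, 2020.
The root cause is identified: Aug 28, 2020 + 81 days = Nov 17, 2020.
The fix is deployed: Nov 17, 2020 + 32 days = Dec 19, 2020.
The incident is resolved: Dec 19, 2020 + 21 days = Jan 9, 2021.
The postmortem is published: Jan 9, 2021 + 68 days = Mar 18, 2021.
Jan 20, 2021 falls between when the incident is resolved (Jan 9, 2021) and when the postmortem is published (Mar 18, 2021).

The incident is resolved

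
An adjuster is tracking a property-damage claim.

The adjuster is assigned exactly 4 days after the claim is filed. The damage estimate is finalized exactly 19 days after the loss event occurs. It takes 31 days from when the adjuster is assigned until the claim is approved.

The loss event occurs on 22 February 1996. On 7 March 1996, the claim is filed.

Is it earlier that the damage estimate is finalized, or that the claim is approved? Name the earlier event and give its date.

The loss event occurs: Feb 22, 1996.
The damage estimate is finalized: Feb 22, 1996 + 19 days = Mar 12, 1996.
The claim is filed: Mar 7, 1996.
The adjuster is assigned: Mar 7, 1996 + 4 days = Mar 11, 1996.
The claim is approved: Mar 11, 1996 + 31 days = Apr 11, 1996.
Comparing: the damage estimate is finalized on Mar 12, 1996 vs the claim is approved on Apr 11, 1996. Earlier: the damage estimate is finalized.

The damage estimate is finalized — 12 March 1996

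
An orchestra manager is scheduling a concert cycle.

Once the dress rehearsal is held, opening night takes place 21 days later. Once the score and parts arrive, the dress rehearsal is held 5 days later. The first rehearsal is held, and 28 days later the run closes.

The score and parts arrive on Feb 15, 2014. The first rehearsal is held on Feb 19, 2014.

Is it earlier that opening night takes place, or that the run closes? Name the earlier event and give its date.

The score and parts arrive: Feb 15, 2014.
The dress rehearsal is held: Feb 15, 2014 + 5 days = Feb 20, 2014.
Opening night takes place: Feb 20, 2014 + 21 days = Mar 13, 2014.
The first rehearsal is held: Feb 19, 2014.
The run closes: Feb 19, 2014 + 28 days = Mar 19, 2014.
Comparing: opening night takes place on Mar 13, 2014 vs the run closes on Mar 19, 2014. Earlier: opening night takes place.

Opening night takes place — Mar 13, 2014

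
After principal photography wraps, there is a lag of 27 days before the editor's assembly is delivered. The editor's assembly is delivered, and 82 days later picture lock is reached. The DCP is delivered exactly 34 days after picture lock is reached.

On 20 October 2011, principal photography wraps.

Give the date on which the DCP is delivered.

Principal photography wraps: Oct 20, 2011.
The editor's assembly is delivered: Oct 20, 2011 + 27 days = Nov 16, 2011.
Picture lock is reached: Nov 16, 2011 + 82 days = Feb 6, 2012.
The DCP is delivered: Feb 6, 2012 + 34 days = Mar 11, 2012.

11 March 2012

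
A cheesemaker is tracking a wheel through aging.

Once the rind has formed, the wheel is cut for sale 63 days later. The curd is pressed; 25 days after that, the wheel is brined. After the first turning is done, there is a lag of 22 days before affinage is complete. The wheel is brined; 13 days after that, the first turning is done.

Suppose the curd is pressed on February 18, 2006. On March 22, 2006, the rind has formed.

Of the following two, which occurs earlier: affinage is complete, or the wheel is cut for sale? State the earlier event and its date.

Affinage is complete — April 19, 2006

The curd is pressed: Feb 18, 2006.
The wheel is brined: Feb 18, 2006 + 25 days = Mar 15, 2006.
The first turning is done: Mar 15, 2006 + 13 days = Mar 28, 2006.
Affinage is complete: Mar 28, 2006 + 22 days = Apr 19, 2006.
The rind has formed: Mar 22, 2006.
The wheel is cut for sale: Mar 22, 2006 + 63 days = May 24, 2006.
Comparing: affinage is complete on Apr 19, 2006 vs the wheel is cut for sale on May 24, 2006. Earlier: affinage is complete.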